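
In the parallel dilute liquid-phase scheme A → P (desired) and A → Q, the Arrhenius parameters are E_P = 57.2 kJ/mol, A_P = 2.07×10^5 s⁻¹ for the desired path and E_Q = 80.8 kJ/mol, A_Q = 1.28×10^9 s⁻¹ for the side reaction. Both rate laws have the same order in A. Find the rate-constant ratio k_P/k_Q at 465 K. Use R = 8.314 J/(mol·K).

0.0724

Since both paths have the same order in A, the concentration cancels and S_{P/Q} = k_P/k_Q = (A_P/A_Q)·exp[(E_Q−E_P)/(RT)].
(E_Q−E_P)/(RT) = (80.8−57.2)×10³/(8.314×465) = 23600/3866 = 6.104.
k_P/k_Q = (2.07×10^5/1.28×10^9)·exp(6.104) = 1.617×10^-4 × 447.9 = 0.0724.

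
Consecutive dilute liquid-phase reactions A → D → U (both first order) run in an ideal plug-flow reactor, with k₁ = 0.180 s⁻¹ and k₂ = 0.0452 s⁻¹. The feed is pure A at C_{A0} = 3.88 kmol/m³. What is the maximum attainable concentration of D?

For a first-order series the maximum intermediate yield is C_{D,max}/C_{A0} = (k₁/k₂)^[k₂/(k₂−k₁)].
= (0.180/0.0452)^(0.0452/(0.0452−0.180)) = (3.982)^(-0.3353) = 0.6292.
C_{D,max} = 0.6292×3.88 = 2.44 kmol/m³.

2.44 kmol/m³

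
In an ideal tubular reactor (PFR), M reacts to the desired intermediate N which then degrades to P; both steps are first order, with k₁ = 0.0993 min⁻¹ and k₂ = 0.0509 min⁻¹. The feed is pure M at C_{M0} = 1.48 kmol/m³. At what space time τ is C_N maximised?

Setting dC_N/dτ = 0 gives τ_opt = ln(k₂/k₁)/(k₂−k₁).
= ln(0.0509/0.0993)/(0.0509−0.0993) = ln(0.5126)/-0.04840 = -0.6683/-0.04840 = 13.8 min.

13.8 min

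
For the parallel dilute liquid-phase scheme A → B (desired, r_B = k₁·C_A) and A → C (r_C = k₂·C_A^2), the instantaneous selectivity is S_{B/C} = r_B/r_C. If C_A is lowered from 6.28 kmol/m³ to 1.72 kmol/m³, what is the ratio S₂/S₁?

3.65

S_{B/C} = (k₁/k₂)·C_A⁻¹, so S₂/S₁ = (C_{A,2}/C_{A,1})⁻¹.
= 6.28/1.72 = 3.65.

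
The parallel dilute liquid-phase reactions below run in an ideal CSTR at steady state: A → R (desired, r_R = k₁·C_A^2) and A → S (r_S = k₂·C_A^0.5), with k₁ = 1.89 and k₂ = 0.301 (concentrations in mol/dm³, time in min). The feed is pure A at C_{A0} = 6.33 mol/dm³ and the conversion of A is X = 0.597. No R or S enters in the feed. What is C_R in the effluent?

Exit C_A = C_{A0}(1−X) = 6.33×0.403 = 2.551 mol/dm³.
In a CSTR the entire volume is at exit conditions, so r_R = 1.89×2.551^2 = 12.30 and r_S = 0.301×2.551^0.5 = 0.4808.
Fraction of consumed A going to R: r_R/(r_R+r_S) = 0.9624.
C_R = 0.9624·C_{A0}·X = 0.9624×6.33×0.597 = 3.64 mol/dm³.

3.64 mol/dm³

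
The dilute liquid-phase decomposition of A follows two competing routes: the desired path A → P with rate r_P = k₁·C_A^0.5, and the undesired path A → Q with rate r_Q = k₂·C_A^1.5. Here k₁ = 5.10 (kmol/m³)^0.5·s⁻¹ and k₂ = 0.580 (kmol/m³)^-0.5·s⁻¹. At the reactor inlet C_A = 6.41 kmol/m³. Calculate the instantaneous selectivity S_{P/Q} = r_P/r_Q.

1.37

S_{P/Q} = r_P/r_Q = (k₁·C_A^0.5)/(k₂·C_A^1.5) = (k₁/k₂)·C_A⁻¹.
= (5.10×6.410^0.5) / (0.580×6.410^1.5) = 12.91/9.413 = 1.37.
The undesired path is higher order in A, so low C_A (CSTR or dilute feed) favours P.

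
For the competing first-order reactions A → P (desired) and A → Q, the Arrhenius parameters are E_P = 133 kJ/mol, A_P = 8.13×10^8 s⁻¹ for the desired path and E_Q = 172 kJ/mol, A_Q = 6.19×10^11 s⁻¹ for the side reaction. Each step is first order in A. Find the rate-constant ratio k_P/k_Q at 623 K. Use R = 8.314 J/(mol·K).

2.45

With equal orders, S_{P/Q} = k_P/k_Q = (A_P/A_Q)·exp[(E_Q−E_P)/(RT)].
(E_Q−E_P)/(RT) = (172−133)×10³/(8.314×623) = 39000/5180 = 7.530.
k_P/k_Q = (8.13×10^8/6.19×10^11)·exp(7.530) = 0.001313 × 1862 = 2.45.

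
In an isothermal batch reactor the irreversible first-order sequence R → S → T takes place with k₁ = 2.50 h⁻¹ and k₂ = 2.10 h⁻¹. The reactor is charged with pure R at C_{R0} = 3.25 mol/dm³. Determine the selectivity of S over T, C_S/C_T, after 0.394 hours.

1.75

Solving the coupled first-order balances gives C_S(t) = [k₁/(k₂−k₁)]·C_{R0}·(e^(−k₁t) − e^(−k₂t)).
e^(−k₁t) = e^(−2.50×0.394) = e^(−0.9850) = 0.3734; e^(−k₂t) = e^(−0.8274) = 0.4372.
C_S = 2.50×3.25/(2.10−2.50) × (0.3734−0.4372) = (-20.31)×(-0.06375) = 1.295 mol/dm³.
C_R = C_{R0}e^(−k₁t) = 1.214 mol/dm³, so C_T = C_{R0}−C_R−C_S = 0.7415 mol/dm³; C_S/C_T = 1.75.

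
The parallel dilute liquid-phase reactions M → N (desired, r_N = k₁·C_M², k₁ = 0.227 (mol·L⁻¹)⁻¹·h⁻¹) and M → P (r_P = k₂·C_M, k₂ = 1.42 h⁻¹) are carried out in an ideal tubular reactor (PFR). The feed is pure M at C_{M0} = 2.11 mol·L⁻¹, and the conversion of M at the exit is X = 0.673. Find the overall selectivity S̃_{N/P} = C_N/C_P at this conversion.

0.220

C_M = C_{M0}(1−X) = 0.6900 mol·L⁻¹.
Along a PFR/batch, dC_P/dC_M = −r_P/(r_N+r_P) = −k₂/(k₂+k₁·C_M).
Integrating from C_{M0} to C_M: C_P = (1.42/0.227)·ln[(1.42+0.227·2.11)/(1.42+0.227·0.690)] = 6.256·ln(1.899/1.577) = 1.164 mol·L⁻¹.
Then C_N = (C_{M0}−C_M) − C_P = 1.420 − 1.164 = 0.2563 mol·L⁻¹.
S̃_{N/P} = C_N/C_P = 0.2563/1.164 = 0.220.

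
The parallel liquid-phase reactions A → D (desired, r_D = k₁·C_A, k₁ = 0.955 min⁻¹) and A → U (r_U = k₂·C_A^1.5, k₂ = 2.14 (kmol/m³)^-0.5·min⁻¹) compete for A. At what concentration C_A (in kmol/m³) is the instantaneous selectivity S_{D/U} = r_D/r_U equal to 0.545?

S_{D/U} = (k₁/k₂)·C_A^-0.5 ⇒ C_A = (S·k₂/k₁)^(-2).
= (0.545×2.14/0.955)^(-2) = (1.221)^(-2) = 0.670 kmol/m³.

0.670 kmol/m³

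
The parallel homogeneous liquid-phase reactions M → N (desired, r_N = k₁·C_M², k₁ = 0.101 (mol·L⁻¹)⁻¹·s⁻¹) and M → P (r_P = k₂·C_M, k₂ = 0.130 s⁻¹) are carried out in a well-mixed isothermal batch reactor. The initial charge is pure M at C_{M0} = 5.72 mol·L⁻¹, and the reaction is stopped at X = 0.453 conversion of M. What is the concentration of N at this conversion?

C_M = C_{M0}(1−X) = 3.129 mol·L⁻¹.
Along a PFR/batch, dC_P/dC_M = −r_P/(r_N+r_P) = −k₂/(k₂+k₁·C_M).
Integrating from C_{M0} to C_M: C_P = (0.130/0.101)·ln[(0.130+0.101·5.72)/(0.130+0.101·3.13)] = 1.287·ln(0.7077/0.4460) = 0.5943 mol·L⁻¹.
Then C_N = (C_{M0}−C_M) − C_P = 2.591 − 0.5943 = 1.997 mol·L⁻¹.

2.00 mol·L⁻¹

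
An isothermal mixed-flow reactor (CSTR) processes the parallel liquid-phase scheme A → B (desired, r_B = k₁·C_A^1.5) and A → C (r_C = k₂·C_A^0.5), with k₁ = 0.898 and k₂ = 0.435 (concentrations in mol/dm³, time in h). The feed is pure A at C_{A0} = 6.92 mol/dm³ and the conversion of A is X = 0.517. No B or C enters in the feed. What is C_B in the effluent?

3.12 mol/dm³

Exit C_A = C_{A0}(1−X) = 6.92×0.483 = 3.342 mol/dm³.
In a CSTR the entire volume is at exit conditions, so r_B = 0.898×3.342^1.5 = 5.487 and r_C = 0.435×3.342^0.5 = 0.7953.
Fraction of consumed A going to B: r_B/(r_B+r_C) = 0.8734.
C_B = 0.8734·C_{A0}·X = 0.8734×6.92×0.517 = 3.12 mol/dm³.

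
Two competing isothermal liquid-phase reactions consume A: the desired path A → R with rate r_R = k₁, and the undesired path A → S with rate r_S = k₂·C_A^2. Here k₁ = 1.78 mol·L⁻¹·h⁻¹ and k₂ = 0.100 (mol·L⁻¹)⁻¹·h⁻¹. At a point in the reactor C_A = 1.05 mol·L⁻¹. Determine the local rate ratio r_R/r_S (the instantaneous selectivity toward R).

16.1

S_{R/S} = r_R/r_S = (k₁)/(k₂·C_A^2) = (k₁/k₂)·C_A^-2.
= (1.78) / (0.100×1.050^2) = 1.780/0.1103 = 16.1.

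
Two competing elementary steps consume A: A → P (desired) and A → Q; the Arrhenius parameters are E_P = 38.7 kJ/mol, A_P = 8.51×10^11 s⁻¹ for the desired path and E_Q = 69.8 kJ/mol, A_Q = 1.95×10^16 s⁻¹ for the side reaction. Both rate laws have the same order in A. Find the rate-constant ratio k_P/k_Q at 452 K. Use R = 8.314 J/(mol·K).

0.171

With equal orders, S_{P/Q} = k_P/k_Q = (A_P/A_Q)·exp[(E_Q−E_P)/(RT)].
(E_Q−E_P)/(RT) = (69.8−38.7)×10³/(8.314×452) = 31100/3758 = 8.276.
k_P/k_Q = (8.51×10^11/1.95×10^16)·exp(8.276) = 4.364×10^-5 × 3928 = 0.171.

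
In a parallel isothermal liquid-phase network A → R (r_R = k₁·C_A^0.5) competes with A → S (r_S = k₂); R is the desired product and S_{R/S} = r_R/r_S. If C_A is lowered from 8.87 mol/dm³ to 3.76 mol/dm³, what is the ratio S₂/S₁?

S_{R/S} = (k₁/k₂)·C_A^0.5, so S₂/S₁ = (C_{A,2}/C_{A,1})^0.5.
= (3.76/8.87)^0.5 = (0.4239)^0.5 = 0.651.

0.651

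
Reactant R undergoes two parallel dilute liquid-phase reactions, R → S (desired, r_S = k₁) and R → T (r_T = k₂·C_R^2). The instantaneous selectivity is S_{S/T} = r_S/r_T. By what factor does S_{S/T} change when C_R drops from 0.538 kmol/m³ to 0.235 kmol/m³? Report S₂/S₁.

5.24

S_{S/T} = (k₁/k₂)·C_R^-2, so S₂/S₁ = (C_{R,2}/C_{R,1})^-2.
= (0.235/0.538)^(-2) = (0.4368)^(-2) = 5.24.
Selectivity toward S rises as C_R falls — low-concentration operation is favoured.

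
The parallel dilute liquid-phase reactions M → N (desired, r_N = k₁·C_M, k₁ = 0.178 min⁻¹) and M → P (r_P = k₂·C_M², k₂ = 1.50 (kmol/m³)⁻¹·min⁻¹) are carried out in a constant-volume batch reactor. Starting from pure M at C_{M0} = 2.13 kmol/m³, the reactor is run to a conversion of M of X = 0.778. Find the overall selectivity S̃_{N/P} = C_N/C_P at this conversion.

0.106

C_M = C_{M0}(1−X) = 0.4729 kmol/m³.
Along a PFR/batch, dC_N/dC_M = −r_N/(r_N+r_P) = −k₁/(k₁+k₂·C_M).
Integrating from C_{M0} to C_M: C_N = (0.178/1.50)·ln[(0.178+1.50·2.13)/(0.178+1.50·0.473)] = 0.1187·ln(3.373/0.8873) = 0.1585 kmol/m³.
C_P = (C_{M0}−C_M)−C_N = 1.499 kmol/m³; S̃_{N/P} = 0.1585/1.499 = 0.106.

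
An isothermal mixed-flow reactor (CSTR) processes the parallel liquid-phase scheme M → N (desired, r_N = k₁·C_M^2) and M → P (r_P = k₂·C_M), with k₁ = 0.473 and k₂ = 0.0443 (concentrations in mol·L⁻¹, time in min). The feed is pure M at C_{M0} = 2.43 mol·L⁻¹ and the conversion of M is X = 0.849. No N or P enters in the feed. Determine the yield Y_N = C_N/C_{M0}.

0.676

Exit C_M = C_{M0}(1−X) = 2.43×0.151 = 0.3669 mol·L⁻¹.
Rates in a CSTR are evaluated at the outlet concentration: r_N = 0.473×0.3669^2 = 0.06368, r_P = 0.0443×0.3669 = 0.01625.
Fraction of consumed M going to N: r_N/(r_N+r_P) = 0.7967.
C_N = 0.7967·C_{M0}·X = 0.7967×2.43×0.849 = 1.64 mol·L⁻¹; Y_N = C_N/C_{M0} = 0.676.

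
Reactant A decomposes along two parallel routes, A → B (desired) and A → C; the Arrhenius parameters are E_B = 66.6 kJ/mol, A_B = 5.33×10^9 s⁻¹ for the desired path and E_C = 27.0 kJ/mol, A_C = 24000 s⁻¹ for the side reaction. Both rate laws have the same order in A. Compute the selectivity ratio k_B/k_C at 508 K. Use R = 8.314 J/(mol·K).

Since both paths have the same order in A, the concentration cancels and S_{B/C} = k_B/k_C = (A_B/A_C)·exp[(E_C−E_B)/(RT)].
(E_C−E_B)/(RT) = (27.0−66.6)×10³/(8.314×508) = -39600/4224 = -9.376.
k_B/k_C = (5.33×10^9/24000)·exp(-9.376) = 2.221×10^5 × 8.473×10^-5 = 18.8.
Since E_B > E_C, raising the temperature improves selectivity toward B.

18.8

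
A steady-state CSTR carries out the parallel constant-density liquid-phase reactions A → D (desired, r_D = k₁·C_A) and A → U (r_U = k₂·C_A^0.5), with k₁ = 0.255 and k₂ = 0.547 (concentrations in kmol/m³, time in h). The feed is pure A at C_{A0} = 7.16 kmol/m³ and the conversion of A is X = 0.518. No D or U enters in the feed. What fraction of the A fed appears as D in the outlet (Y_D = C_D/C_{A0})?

0.240

Exit C_A = C_{A0}(1−X) = 7.16×0.482 = 3.451 kmol/m³.
Rates in a CSTR are evaluated at the outlet concentration: r_D = 0.255×3.451 = 0.8800, r_U = 0.547×3.451^0.5 = 1.016.
Fraction of consumed A going to D: r_D/(r_D+r_U) = 0.4641.
C_D = 0.4641·C_{A0}·X = 0.4641×7.16×0.518 = 1.72 kmol/m³; Y_D = C_D/C_{A0} = 0.240.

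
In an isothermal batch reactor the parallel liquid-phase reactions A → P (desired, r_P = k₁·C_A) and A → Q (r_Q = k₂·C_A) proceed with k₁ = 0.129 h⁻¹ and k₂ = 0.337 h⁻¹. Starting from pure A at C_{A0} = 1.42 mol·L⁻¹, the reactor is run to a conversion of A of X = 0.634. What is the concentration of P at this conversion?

0.249 mol·L⁻¹

C_A = C_{A0}(1−X) = 0.5197 mol·L⁻¹.
Both paths are first order in A, so the instantaneous fraction to P is constant: dC_P/d(−C_A) = k₁/(k₁+k₂) = 0.2768.
C_P = 0.2768·(C_{A0}−C_A) = 0.2768×0.9003 = 0.249 mol·L⁻¹.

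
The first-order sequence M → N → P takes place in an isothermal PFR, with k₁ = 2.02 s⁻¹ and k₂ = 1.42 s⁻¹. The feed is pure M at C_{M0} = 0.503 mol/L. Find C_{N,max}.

Evaluating C_N at τ_opt = ln(k₂/k₁)/(k₂−k₁) gives C_{N,max}/C_{M0} = (k₁/k₂)^[k₂/(k₂−k₁)].
= (2.02/1.42)^(1.42/(1.42−2.02)) = (1.423)^(-2.367) = 0.4343.
C_{N,max} = 0.4343×0.503 = 0.218 mol/L.

0.218 mol/L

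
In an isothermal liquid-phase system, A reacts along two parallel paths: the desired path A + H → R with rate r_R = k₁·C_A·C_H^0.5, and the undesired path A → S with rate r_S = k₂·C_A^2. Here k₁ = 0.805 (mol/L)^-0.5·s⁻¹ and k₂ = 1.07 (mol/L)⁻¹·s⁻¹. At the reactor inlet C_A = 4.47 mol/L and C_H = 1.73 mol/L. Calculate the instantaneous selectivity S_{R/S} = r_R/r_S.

0.221

S_{R/S} = r_R/r_S = (k₁·C_A·C_H^0.5)/(k₂·C_A^2) = (k₁/k₂)·C_A⁻¹·C_H^0.5.
= (0.805×4.470×1.730^0.5) / (1.07×4.470^2) = 4.733/21.38 = 0.221.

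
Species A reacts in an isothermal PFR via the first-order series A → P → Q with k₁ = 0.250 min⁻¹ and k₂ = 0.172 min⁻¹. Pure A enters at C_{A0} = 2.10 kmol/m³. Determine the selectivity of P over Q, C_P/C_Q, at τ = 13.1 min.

For first-order series with pure A initially, C_P(τ) = k₁C_{A0}/(k₂−k₁)·(e^(−k₁τ) − e^(−k₂τ)).
e^(−k₁τ) = e^(−0.250×13.1) = e^(−3.275) = 0.03782; e^(−k₂τ) = e^(−2.253) = 0.1051.
C_P = 0.250×2.10/(0.172−0.250) × (0.03782−0.1051) = (-6.731)×(-0.06725) = 0.4526 kmol/m³.
C_A = C_{A0}e^(−k₁τ) = 0.07942 kmol/m³, so C_Q = C_{A0}−C_A−C_P = 1.568 kmol/m³; C_P/C_Q = 0.289.

0.289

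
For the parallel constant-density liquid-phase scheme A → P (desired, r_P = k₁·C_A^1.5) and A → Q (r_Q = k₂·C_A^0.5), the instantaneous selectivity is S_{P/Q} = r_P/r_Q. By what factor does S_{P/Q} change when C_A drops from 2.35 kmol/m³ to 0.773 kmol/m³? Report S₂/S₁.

S_{P/Q} = (k₁/k₂)·C_A, so S₂/S₁ = (C_{A,2}/C_{A,1}).
= 0.773/2.35 = 0.329.
Selectivity toward P falls as C_A falls — high-concentration operation is favoured.

0.329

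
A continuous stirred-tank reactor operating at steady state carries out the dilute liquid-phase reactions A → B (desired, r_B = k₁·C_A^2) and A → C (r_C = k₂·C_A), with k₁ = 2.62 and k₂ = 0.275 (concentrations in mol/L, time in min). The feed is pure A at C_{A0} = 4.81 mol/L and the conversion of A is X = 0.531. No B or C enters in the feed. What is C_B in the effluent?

Exit C_A = C_{A0}(1−X) = 4.81×0.469 = 2.256 mol/L.
Rates in a CSTR are evaluated at the outlet concentration: r_B = 2.62×2.256^2 = 13.33, r_C = 0.275×2.256 = 0.6204.
Fraction of consumed A going to B: r_B/(r_B+r_C) = 0.9555.
C_B = 0.9555·C_{A0}·X = 0.9555×4.81×0.531 = 2.44 mol/L.

2.44 mol/L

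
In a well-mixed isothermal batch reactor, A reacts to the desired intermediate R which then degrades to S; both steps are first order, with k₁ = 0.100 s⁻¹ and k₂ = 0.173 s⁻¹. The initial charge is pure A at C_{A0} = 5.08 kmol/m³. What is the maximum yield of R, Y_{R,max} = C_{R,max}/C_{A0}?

At the optimum, C_{R,max}/C_{A0} = (k₁/k₂)^[k₂/(k₂−k₁)].
= (0.100/0.173)^(0.173/(0.173−0.100)) = (0.5780)^(2.370) = 0.2728.

0.273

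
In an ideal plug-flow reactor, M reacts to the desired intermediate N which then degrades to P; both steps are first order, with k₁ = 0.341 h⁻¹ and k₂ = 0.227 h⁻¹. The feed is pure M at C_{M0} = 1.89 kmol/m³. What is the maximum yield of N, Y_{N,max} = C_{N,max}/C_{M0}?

At the optimum, C_{N,max}/C_{M0} = (k₁/k₂)^[k₂/(k₂−k₁)].
= (0.341/0.227)^(0.227/(0.227−0.341)) = (1.502)^(-1.991) = 0.4447.

0.445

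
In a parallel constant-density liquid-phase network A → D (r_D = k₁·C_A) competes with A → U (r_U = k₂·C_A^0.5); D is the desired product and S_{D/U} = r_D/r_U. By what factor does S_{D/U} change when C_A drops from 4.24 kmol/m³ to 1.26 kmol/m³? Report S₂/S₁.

0.545

S_{D/U} = (k₁/k₂)·C_A^0.5, so S₂/S₁ = (C_{A,2}/C_{A,1})^0.5.
= (1.26/4.24)^0.5 = (0.2972)^0.5 = 0.545.
Selectivity toward D falls as C_A falls — high-concentration operation is favoured.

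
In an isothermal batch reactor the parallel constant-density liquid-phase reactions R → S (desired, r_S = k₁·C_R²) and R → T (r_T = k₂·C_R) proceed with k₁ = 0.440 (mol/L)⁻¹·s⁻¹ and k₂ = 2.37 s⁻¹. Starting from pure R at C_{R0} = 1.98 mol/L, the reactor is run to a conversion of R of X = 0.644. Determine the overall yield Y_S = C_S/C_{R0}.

C_R = C_{R0}(1−X) = 0.7049 mol/L.
Along a PFR/batch, dC_T/dC_R = −r_T/(r_S+r_T) = −k₂/(k₂+k₁·C_R).
Integrating from C_{R0} to C_R: C_T = (2.37/0.440)·ln[(2.37+0.440·1.98)/(2.37+0.440·0.705)] = 5.386·ln(3.241/2.680) = 1.024 mol/L.
Then C_S = (C_{R0}−C_R) − C_T = 1.275 − 1.024 = 0.2513 mol/L.
Y_S = C_S/C_{R0} = 0.2513/1.98 = 0.127.

0.127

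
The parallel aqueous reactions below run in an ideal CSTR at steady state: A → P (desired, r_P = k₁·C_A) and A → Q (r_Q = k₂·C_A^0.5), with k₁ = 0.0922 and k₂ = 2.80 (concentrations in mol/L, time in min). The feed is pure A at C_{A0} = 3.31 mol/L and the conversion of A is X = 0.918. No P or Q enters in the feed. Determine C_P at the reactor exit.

0.0512 mol/L

Exit C_A = C_{A0}(1−X) = 3.31×0.0820 = 0.2714 mol/L.
In a CSTR the entire volume is at exit conditions, so r_P = 0.0922×0.2714 = 0.02502 and r_Q = 2.80×0.2714^0.5 = 1.459.
Fraction of consumed A going to P: r_P/(r_P+r_Q) = 0.01687.
C_P = 0.01687·C_{A0}·X = 0.01687×3.31×0.918 = 0.0512 mol/L.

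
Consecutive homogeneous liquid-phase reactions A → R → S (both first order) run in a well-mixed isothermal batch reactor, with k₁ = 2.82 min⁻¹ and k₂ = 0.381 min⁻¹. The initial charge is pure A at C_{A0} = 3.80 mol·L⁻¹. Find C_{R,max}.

For a first-order series the maximum intermediate yield is C_{R,max}/C_{A0} = (k₁/k₂)^[k₂/(k₂−k₁)].
= (2.82/0.381)^(0.381/(0.381−2.82)) = (7.402)^(-0.1562) = 0.7315.
C_{R,max} = 0.7315×3.80 = 2.78 mol·L⁻¹.

2.78 mol·L⁻¹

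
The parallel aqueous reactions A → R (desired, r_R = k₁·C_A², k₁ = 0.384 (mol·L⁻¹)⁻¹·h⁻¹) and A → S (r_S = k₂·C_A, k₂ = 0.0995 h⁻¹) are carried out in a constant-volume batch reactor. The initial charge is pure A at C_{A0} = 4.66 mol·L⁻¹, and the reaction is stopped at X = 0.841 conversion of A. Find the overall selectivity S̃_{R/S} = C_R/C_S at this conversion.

8.49

C_A = C_{A0}(1−X) = 0.7409 mol·L⁻¹.
Along a PFR/batch, dC_S/dC_A = −r_S/(r_R+r_S) = −k₂/(k₂+k₁·C_A).
Integrating from C_{A0} to C_A: C_S = (0.0995/0.384)·ln[(0.0995+0.384·4.66)/(0.0995+0.384·0.741)] = 0.2591·ln(1.889/0.3840) = 0.4128 mol·L⁻¹.
Then C_R = (C_{A0}−C_A) − C_S = 3.919 − 0.4128 = 3.506 mol·L⁻¹.
S̃_{R/S} = C_R/C_S = 3.506/0.4128 = 8.49.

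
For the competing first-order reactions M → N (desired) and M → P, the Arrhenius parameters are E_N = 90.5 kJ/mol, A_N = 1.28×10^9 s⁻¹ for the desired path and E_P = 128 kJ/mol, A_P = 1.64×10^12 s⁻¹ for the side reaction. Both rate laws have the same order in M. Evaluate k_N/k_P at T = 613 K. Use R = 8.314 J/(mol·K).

1.22

k_N/k_P = (A_N/A_P)·exp[−(E_N−E_P)/(RT)] = (A_N/A_P)·exp[(E_P−E_N)/(RT)].
(E_P−E_N)/(RT) = (128−90.5)×10³/(8.314×613) = 37500/5096 = 7.358.
k_N/k_P = (1.28×10^9/1.64×10^12)·exp(7.358) = 7.805×10^-4 × 1569 = 1.22.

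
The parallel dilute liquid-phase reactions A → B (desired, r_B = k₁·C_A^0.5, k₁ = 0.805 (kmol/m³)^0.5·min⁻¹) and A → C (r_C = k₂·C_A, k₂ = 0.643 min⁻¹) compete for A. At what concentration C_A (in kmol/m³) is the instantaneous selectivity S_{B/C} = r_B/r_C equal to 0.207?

36.6 kmol/m³

S_{B/C} = (k₁/k₂)·C_A^-0.5 ⇒ C_A = (S·k₂/k₁)^(-2).
= (0.207×0.643/0.805)^(-2) = (0.1653)^(-2) = 36.6 kmol/m³.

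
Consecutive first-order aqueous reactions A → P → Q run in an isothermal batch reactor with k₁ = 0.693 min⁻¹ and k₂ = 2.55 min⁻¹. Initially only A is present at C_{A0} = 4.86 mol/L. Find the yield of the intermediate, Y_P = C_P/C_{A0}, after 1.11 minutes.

Solving the coupled first-order balances gives C_P(t) = [k₁/(k₂−k₁)]·C_{A0}·(e^(−k₁t) − e^(−k₂t)).
e^(−k₁t) = e^(−0.693×1.11) = e^(−0.7692) = 0.4634; e^(−k₂t) = e^(−2.831) = 0.05898.
C_P = 0.693×4.86/(2.55−0.693) × (0.4634−0.05898) = 1.814×0.4044 = 0.7334 mol/L.
Y_P = C_P/C_{A0} = 0.7334/4.86 = 0.151.

0.151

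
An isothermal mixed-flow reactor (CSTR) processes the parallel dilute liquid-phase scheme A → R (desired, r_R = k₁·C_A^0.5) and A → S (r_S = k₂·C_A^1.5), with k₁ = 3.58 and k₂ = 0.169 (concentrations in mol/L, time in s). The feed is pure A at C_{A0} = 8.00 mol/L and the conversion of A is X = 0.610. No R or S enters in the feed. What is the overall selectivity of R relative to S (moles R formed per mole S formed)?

6.79

Exit C_A = C_{A0}(1−X) = 8.00×0.390 = 3.120 mol/L.
In a CSTR the entire volume is at exit conditions, so r_R = 3.58×3.120^0.5 = 6.324 and r_S = 0.169×3.120^1.5 = 0.9314.
Overall selectivity = C_R/C_S = r_Rτ/(r_Sτ) = r_R/r_S = 6.79.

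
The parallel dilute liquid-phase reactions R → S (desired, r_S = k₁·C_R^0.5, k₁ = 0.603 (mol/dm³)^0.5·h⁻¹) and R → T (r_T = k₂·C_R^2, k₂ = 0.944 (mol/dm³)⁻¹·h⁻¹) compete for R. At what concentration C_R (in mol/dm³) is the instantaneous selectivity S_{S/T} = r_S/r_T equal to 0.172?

S_{S/T} = (k₁/k₂)·C_R^-1.5 ⇒ C_R = (S·k₂/k₁)^(1/(-1.5)).
= (0.172×0.944/0.603)^(-0.6667) = (0.2693)^(-0.6667) = 2.40 mol/dm³.

2.40 mol/dm³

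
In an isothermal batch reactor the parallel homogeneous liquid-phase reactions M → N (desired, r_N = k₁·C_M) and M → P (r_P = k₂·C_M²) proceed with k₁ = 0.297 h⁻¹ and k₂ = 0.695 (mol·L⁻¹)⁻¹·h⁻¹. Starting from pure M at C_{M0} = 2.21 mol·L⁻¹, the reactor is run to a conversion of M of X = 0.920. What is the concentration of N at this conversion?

0.630 mol·L⁻¹

C_M = C_{M0}(1−X) = 0.1768 mol·L⁻¹.
Along a PFR/batch, dC_N/dC_M = −r_N/(r_N+r_P) = −k₁/(k₁+k₂·C_M).
Integrating from C_{M0} to C_M: C_N = (0.297/0.695)·ln[(0.297+0.695·2.21)/(0.297+0.695·0.177)] = 0.4273·ln(1.833/0.4199) = 0.6298 mol·L⁻¹.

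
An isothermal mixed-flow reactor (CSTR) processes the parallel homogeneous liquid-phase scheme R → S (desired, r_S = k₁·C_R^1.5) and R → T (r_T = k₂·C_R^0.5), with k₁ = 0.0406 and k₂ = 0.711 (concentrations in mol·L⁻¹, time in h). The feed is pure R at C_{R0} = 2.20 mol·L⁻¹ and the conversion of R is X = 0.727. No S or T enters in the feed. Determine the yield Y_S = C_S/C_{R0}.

0.0241

Exit C_R = C_{R0}(1−X) = 2.20×0.273 = 0.6006 mol·L⁻¹.
Rates in a CSTR are evaluated at the outlet concentration: r_S = 0.0406×0.6006^1.5 = 0.01890, r_T = 0.711×0.6006^0.5 = 0.5510.
Fraction of consumed R going to S: r_S/(r_S+r_T) = 0.03316.
C_S = 0.03316·C_{R0}·X = 0.03316×2.20×0.727 = 0.0530 mol·L⁻¹; Y_S = C_S/C_{R0} = 0.0241.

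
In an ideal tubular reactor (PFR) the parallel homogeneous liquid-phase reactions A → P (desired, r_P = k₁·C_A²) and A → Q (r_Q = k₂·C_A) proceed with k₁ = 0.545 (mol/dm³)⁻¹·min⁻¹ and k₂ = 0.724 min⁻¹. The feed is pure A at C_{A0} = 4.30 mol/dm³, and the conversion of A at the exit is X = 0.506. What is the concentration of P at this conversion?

1.53 mol/dm³

C_A = C_{A0}(1−X) = 2.124 mol/dm³.
Along a PFR/batch, dC_Q/dC_A = −r_Q/(r_P+r_Q) = −k₂/(k₂+k₁·C_A).
Integrating from C_{A0} to C_A: C_Q = (0.724/0.545)·ln[(0.724+0.545·4.30)/(0.724+0.545·2.12)] = 1.328·ln(3.067/1.882) = 0.6492 mol/dm³.
Then C_P = (C_{A0}−C_A) − C_Q = 2.176 − 0.6492 = 1.527 mol/dm³.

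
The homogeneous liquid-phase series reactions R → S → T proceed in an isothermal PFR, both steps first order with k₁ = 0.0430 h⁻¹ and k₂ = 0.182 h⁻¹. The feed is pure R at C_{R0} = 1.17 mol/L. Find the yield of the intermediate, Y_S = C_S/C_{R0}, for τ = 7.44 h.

For first-order series with pure R initially, C_S(τ) = k₁C_{R0}/(k₂−k₁)·(e^(−k₁τ) − e^(−k₂τ)).
e^(−k₁τ) = e^(−0.0430×7.44) = e^(−0.3199) = 0.7262; e^(−k₂τ) = e^(−1.354) = 0.2582.
C_S = 0.0430×1.17/(0.182−0.0430) × (0.7262−0.2582) = 0.3619×0.4680 = 0.1694 mol/L.
Y_S = C_S/C_{R0} = 0.1694/1.17 = 0.145.

0.145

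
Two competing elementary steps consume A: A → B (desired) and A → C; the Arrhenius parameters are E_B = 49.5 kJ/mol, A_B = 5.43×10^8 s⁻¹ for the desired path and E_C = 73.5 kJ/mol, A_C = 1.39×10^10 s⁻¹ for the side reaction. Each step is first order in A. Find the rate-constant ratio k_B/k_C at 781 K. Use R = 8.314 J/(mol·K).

k_B/k_C = (A_B/A_C)·exp[−(E_B−E_C)/(RT)] = (A_B/A_C)·exp[(E_C−E_B)/(RT)].
(E_C−E_B)/(RT) = (73.5−49.5)×10³/(8.314×781) = 24000/6493 = 3.696.
k_B/k_C = (5.43×10^8/1.39×10^10)·exp(3.696) = 0.03906 × 40.29 = 1.57.
Since E_B < E_C, lowering the temperature improves selectivity toward B.

1.57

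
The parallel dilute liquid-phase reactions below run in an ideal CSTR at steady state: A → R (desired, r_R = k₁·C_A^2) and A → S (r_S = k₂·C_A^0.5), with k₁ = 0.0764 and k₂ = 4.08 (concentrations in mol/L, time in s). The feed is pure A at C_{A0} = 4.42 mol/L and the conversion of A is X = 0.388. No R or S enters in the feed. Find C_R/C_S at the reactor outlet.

Exit C_A = C_{A0}(1−X) = 4.42×0.612 = 2.705 mol/L.
In a CSTR the entire volume is at exit conditions, so r_R = 0.0764×2.705^2 = 0.5590 and r_S = 4.08×2.705^0.5 = 6.710.
Overall selectivity = C_R/C_S = r_Rτ/(r_Sτ) = r_R/r_S = 0.0833.

0.0833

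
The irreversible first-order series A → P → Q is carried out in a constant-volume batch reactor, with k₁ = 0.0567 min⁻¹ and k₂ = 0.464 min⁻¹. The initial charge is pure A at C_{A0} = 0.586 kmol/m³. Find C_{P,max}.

0.0534 kmol/m³

Evaluating C_P at t_opt = ln(k₂/k₁)/(k₂−k₁) gives C_{P,max}/C_{A0} = (k₁/k₂)^[k₂/(k₂−k₁)].
= (0.0567/0.464)^(0.464/(0.464−0.0567)) = (0.1222)^(1.139) = 0.09120.
C_{P,max} = 0.09120×0.586 = 0.0534 kmol/m³.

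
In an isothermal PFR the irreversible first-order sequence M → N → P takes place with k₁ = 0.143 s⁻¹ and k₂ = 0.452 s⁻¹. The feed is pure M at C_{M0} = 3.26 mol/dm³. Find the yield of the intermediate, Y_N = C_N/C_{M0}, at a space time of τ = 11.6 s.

0.0857

The intermediate concentration in a first-order A→B→C sequence is C_N = k₁C_{M0}(e^(−k₁τ) − e^(−k₂τ))/(k₂−k₁).
e^(−k₁τ) = e^(−0.143×11.6) = e^(−1.659) = 0.1904; e^(−k₂τ) = e^(−5.243) = 0.005283.
C_N = 0.143×3.26/(0.452−0.143) × (0.1904−0.005283) = 1.509×0.1851 = 0.2792 mol/dm³.
Y_N = C_N/C_{M0} = 0.2792/3.26 = 0.0857.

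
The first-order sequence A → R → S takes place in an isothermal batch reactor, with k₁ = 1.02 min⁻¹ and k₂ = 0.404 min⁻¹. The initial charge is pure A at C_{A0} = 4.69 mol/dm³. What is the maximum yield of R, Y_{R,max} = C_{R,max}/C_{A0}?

0.545

For a first-order series the maximum intermediate yield is C_{R,max}/C_{A0} = (k₁/k₂)^[k₂/(k₂−k₁)].
= (1.02/0.404)^(0.404/(0.404−1.02)) = (2.525)^(-0.6558) = 0.5448.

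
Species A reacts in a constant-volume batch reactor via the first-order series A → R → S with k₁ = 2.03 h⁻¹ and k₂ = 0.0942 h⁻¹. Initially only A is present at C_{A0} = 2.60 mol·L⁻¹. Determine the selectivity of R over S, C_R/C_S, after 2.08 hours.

The intermediate concentration in a first-order A→B→C sequence is C_R = k₁C_{A0}(e^(−k₁t) − e^(−k₂t))/(k₂−k₁).
e^(−k₁t) = e^(−2.03×2.08) = e^(−4.222) = 0.01466; e^(−k₂t) = e^(−0.1959) = 0.8221.
C_R = 2.03×2.60/(0.0942−2.03) × (0.01466−0.8221) = (-2.727)×(-0.8074) = 2.201 mol·L⁻¹.
C_A = C_{A0}e^(−k₁t) = 0.03812 mol·L⁻¹, so C_S = C_{A0}−C_A−C_R = 0.3605 mol·L⁻¹; C_R/C_S = 6.11.

6.11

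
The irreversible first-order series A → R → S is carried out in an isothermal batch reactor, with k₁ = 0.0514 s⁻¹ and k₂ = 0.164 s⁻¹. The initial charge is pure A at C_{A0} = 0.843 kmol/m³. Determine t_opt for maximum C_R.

10.3 s

Setting dC_R/dt = 0 gives t_opt = ln(k₂/k₁)/(k₂−k₁).
= ln(0.164/0.0514)/(0.164−0.0514) = ln(3.191)/0.1126 = 1.160/0.1126 = 10.3 s.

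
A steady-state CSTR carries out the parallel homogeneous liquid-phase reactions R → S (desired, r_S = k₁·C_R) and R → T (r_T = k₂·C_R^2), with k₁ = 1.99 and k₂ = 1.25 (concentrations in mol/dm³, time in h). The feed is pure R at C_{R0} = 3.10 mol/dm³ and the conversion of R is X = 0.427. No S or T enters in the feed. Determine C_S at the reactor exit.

Exit C_R = C_{R0}(1−X) = 3.10×0.573 = 1.776 mol/dm³.
In a CSTR the entire volume is at exit conditions, so r_S = 1.99×1.776 = 3.535 and r_T = 1.25×1.776^2 = 3.944.
Fraction of consumed R going to S: r_S/(r_S+r_T) = 0.4726.
C_S = 0.4726·C_{R0}·X = 0.4726×3.10×0.427 = 0.626 mol/dm³.

0.626 mol/dm³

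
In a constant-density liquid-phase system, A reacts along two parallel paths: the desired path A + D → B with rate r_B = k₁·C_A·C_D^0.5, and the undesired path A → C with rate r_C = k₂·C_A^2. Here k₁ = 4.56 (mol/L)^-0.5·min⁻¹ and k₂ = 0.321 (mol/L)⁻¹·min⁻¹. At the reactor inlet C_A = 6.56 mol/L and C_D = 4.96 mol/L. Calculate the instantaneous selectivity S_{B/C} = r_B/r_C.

S_{B/C} = r_B/r_C = (k₁·C_A·C_D^0.5)/(k₂·C_A^2) = (k₁/k₂)·C_A⁻¹·C_D^0.5.
= (4.56×6.560×4.960^0.5) / (0.321×6.560^2) = 66.62/13.81 = 4.82.

4.82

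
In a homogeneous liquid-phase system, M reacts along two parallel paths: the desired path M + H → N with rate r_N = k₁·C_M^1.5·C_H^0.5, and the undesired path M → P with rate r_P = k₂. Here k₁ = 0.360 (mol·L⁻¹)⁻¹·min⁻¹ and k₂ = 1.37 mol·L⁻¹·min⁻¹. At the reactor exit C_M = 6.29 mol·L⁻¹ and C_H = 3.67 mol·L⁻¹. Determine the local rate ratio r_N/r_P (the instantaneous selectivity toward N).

S_{N/P} = r_N/r_P = (k₁·C_M^1.5·C_H^0.5)/(k₂) = (k₁/k₂)·C_M^1.5·C_H^0.5.
= (0.360×6.290^1.5×3.670^0.5) / (1.37) = 10.88/1.370 = 7.94.
Since the desired path is higher order in M, keeping C_M high (PFR or concentrated feed) favours N.

7.94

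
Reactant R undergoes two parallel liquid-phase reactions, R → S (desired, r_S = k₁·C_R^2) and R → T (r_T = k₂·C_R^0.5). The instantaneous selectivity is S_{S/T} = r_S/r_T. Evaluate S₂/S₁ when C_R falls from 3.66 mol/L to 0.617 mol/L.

0.0692

S_{S/T} = (k₁/k₂)·C_R^1.5, so S₂/S₁ = (C_{R,2}/C_{R,1})^1.5.
= (0.617/3.66)^1.5 = (0.1686)^1.5 = 0.0692.
Selectivity toward S falls as C_R falls — high-concentration operation is favoured.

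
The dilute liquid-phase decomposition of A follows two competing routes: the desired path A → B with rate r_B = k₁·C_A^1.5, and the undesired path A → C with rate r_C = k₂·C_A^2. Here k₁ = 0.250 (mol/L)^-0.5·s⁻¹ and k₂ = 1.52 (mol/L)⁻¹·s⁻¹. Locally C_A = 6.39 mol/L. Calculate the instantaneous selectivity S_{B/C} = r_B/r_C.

S_{B/C} = r_B/r_C = (k₁·C_A^1.5)/(k₂·C_A^2) = (k₁/k₂)·C_A^-0.5.
= (0.250×6.390^1.5) / (1.52×6.390^2) = 4.038/62.06 = 0.0651.
The undesired path is higher order in A, so low C_A (CSTR or dilute feed) favours B.

0.0651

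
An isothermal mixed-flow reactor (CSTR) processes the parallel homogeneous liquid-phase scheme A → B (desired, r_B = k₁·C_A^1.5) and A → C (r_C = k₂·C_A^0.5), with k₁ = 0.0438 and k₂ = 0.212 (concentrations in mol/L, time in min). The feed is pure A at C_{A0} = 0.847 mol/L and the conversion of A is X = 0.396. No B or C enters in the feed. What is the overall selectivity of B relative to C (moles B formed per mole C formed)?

0.106

Exit C_A = C_{A0}(1−X) = 0.847×0.604 = 0.5116 mol/L.
In a CSTR the entire volume is at exit conditions, so r_B = 0.0438×0.5116^1.5 = 0.01603 and r_C = 0.212×0.5116^0.5 = 0.1516.
Overall selectivity = C_B/C_C = r_Bτ/(r_Cτ) = r_B/r_C = 0.106.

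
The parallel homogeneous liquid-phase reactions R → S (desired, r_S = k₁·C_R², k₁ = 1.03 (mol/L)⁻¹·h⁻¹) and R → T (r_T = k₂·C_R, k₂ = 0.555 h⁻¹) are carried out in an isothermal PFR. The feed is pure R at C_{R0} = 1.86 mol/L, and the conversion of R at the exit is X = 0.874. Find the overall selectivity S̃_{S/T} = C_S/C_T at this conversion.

C_R = C_{R0}(1−X) = 0.2344 mol/L.
Along a PFR/batch, dC_T/dC_R = −r_T/(r_S+r_T) = −k₂/(k₂+k₁·C_R).
Integrating from C_{R0} to C_R: C_T = (0.555/1.03)·ln[(0.555+1.03·1.86)/(0.555+1.03·0.234)] = 0.5388·ln(2.471/0.7964) = 0.6101 mol/L.
Then C_S = (C_{R0}−C_R) − C_T = 1.626 − 0.6101 = 1.016 mol/L.
S̃_{S/T} = C_S/C_T = 1.016/0.6101 = 1.66.

1.66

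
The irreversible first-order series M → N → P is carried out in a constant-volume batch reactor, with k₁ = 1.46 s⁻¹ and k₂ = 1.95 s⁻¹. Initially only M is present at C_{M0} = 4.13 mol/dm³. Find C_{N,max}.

1.31 mol/dm³

At the optimum, C_{N,max}/C_{M0} = (k₁/k₂)^[k₂/(k₂−k₁)].
= (1.46/1.95)^(1.95/(1.95−1.46)) = (0.7487)^(3.980) = 0.3161.
C_{N,max} = 0.3161×4.13 = 1.31 mol/dm³.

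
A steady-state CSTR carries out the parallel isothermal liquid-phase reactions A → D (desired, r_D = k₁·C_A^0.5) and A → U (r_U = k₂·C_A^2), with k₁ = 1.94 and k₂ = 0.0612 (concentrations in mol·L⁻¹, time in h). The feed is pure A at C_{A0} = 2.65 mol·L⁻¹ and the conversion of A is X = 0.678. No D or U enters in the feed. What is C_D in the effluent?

Exit C_A = C_{A0}(1−X) = 2.65×0.322 = 0.8533 mol·L⁻¹.
A CSTR operates uniformly at the exit composition, giving r_D = 1.792 and r_U = 0.04456 (each k·C_A^n at C_A = 0.8533).
Fraction of consumed A going to D: r_D/(r_D+r_U) = 0.9757.
C_D = 0.9757·C_{A0}·X = 0.9757×2.65×0.678 = 1.75 mol·L⁻¹.

1.75 mol·L⁻¹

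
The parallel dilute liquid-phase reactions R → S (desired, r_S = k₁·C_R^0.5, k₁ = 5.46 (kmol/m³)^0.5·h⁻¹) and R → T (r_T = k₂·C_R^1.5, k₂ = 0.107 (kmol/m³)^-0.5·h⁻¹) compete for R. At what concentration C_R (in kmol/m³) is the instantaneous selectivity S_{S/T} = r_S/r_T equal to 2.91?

S_{S/T} = (k₁/k₂)·C_R⁻¹ ⇒ C_R = (S·k₂/k₁)^(-1).
= (2.91×0.107/5.46)^(-1) = (0.05703)^(-1) = 17.5 kmol/m³.

17.5 kmol/m³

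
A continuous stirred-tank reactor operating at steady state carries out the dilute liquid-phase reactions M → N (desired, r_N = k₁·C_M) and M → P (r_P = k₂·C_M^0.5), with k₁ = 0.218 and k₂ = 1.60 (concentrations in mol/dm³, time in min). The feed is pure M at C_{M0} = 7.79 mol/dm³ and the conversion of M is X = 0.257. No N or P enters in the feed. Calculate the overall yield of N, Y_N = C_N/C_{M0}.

Exit C_M = C_{M0}(1−X) = 7.79×0.743 = 5.788 mol/dm³.
A CSTR operates uniformly at the exit composition, giving r_N = 1.262 and r_P = 3.849 (each k·C_M^n at C_M = 5.788).
Fraction of consumed M going to N: r_N/(r_N+r_P) = 0.2469.
C_N = 0.2469·C_{M0}·X = 0.2469×7.79×0.257 = 0.494 mol/dm³; Y_N = C_N/C_{M0} = 0.0634.

0.0634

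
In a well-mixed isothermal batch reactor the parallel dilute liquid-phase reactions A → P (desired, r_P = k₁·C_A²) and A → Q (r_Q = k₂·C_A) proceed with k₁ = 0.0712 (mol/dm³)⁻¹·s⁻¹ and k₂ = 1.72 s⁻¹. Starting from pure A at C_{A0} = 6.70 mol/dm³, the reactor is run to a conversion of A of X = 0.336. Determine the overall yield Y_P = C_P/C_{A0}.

C_A = C_{A0}(1−X) = 4.449 mol/dm³.
Along a PFR/batch, dC_Q/dC_A = −r_Q/(r_P+r_Q) = −k₂/(k₂+k₁·C_A).
Integrating from C_{A0} to C_A: C_Q = (1.72/0.0712)·ln[(1.72+0.0712·6.70)/(1.72+0.0712·4.45)] = 24.16·ln(2.197/2.037) = 1.830 mol/dm³.
Then C_P = (C_{A0}−C_A) − C_Q = 2.251 − 1.830 = 0.4212 mol/dm³.
Y_P = C_P/C_{A0} = 0.4212/6.70 = 0.0629.

0.0629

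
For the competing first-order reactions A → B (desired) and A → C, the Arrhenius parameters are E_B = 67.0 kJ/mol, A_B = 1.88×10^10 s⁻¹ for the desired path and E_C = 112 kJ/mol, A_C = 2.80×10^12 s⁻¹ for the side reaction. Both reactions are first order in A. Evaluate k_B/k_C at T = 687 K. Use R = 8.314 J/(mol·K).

Since both paths have the same order in A, the concentration cancels and S_{B/C} = k_B/k_C = (A_B/A_C)·exp[(E_C−E_B)/(RT)].
(E_C−E_B)/(RT) = (112−67.0)×10³/(8.314×687) = 45000/5712 = 7.879.
k_B/k_C = (1.88×10^10/2.80×10^12)·exp(7.879) = 0.006714 × 2640 = 17.7.

17.7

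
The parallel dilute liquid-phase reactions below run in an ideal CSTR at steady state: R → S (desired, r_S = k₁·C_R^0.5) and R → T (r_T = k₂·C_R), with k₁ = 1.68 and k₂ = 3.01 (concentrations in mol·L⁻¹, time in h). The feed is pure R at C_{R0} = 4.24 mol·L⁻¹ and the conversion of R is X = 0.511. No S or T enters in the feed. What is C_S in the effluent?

Exit C_R = C_{R0}(1−X) = 4.24×0.489 = 2.073 mol·L⁻¹.
In a CSTR the entire volume is at exit conditions, so r_S = 1.68×2.073^0.5 = 2.419 and r_T = 3.01×2.073 = 6.241.
Fraction of consumed R going to S: r_S/(r_S+r_T) = 0.2793.
C_S = 0.2793·C_{R0}·X = 0.2793×4.24×0.511 = 0.605 mol·L⁻¹.

0.605 mol·L⁻¹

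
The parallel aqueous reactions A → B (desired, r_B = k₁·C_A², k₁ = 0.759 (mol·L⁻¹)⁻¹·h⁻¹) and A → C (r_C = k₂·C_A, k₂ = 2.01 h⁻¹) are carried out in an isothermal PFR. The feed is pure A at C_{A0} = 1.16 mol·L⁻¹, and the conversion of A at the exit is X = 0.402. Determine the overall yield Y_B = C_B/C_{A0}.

0.104

C_A = C_{A0}(1−X) = 0.6937 mol·L⁻¹.
Along a PFR/batch, dC_C/dC_A = −r_C/(r_B+r_C) = −k₂/(k₂+k₁·C_A).
Integrating from C_{A0} to C_A: C_C = (2.01/0.759)·ln[(2.01+0.759·1.16)/(2.01+0.759·0.694)] = 2.648·ln(2.890/2.537) = 0.3459 mol·L⁻¹.
Then C_B = (C_{A0}−C_A) − C_C = 0.4663 − 0.3459 = 0.1204 mol·L⁻¹.
Y_B = C_B/C_{A0} = 0.1204/1.16 = 0.104.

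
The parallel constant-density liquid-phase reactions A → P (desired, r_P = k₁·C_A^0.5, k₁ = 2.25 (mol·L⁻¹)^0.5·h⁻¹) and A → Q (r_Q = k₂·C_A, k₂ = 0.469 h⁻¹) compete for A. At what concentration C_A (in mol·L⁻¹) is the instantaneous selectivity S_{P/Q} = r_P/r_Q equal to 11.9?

0.163 mol·L⁻¹

S_{P/Q} = (k₁/k₂)·C_A^-0.5 ⇒ C_A = (S·k₂/k₁)^(-2).
= (11.9×0.469/2.25)^(-2) = (2.480)^(-2) = 0.163 mol·L⁻¹.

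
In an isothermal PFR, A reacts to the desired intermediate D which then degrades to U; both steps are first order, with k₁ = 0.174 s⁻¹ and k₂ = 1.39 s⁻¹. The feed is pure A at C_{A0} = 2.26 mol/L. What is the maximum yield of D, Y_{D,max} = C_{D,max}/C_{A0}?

0.0930

At the optimum, C_{D,max}/C_{A0} = (k₁/k₂)^[k₂/(k₂−k₁)].
= (0.174/1.39)^(1.39/(1.39−0.174)) = (0.1252)^(1.143) = 0.09298.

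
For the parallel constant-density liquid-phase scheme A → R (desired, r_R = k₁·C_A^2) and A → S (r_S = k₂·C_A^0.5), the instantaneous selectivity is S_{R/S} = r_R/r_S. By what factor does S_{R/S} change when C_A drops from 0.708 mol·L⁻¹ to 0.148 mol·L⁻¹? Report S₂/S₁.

0.0956

S_{R/S} = (k₁/k₂)·C_A^1.5, so S₂/S₁ = (C_{A,2}/C_{A,1})^1.5.
= (0.148/0.708)^1.5 = (0.2090)^1.5 = 0.0956.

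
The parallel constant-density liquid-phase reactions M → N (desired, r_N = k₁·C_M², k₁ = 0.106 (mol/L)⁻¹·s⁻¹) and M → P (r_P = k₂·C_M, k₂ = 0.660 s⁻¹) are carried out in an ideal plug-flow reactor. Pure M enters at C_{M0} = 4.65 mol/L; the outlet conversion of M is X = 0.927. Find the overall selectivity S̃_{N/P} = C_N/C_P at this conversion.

0.372

C_M = C_{M0}(1−X) = 0.3394 mol/L.
Along a PFR/batch, dC_P/dC_M = −r_P/(r_N+r_P) = −k₂/(k₂+k₁·C_M).
Integrating from C_{M0} to C_M: C_P = (0.660/0.106)·ln[(0.660+0.106·4.65)/(0.660+0.106·0.339)] = 6.226·ln(1.153/0.6960) = 3.143 mol/L.
Then C_N = (C_{M0}−C_M) − C_P = 4.311 − 3.143 = 1.168 mol/L.
S̃_{N/P} = C_N/C_P = 1.168/3.143 = 0.372.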